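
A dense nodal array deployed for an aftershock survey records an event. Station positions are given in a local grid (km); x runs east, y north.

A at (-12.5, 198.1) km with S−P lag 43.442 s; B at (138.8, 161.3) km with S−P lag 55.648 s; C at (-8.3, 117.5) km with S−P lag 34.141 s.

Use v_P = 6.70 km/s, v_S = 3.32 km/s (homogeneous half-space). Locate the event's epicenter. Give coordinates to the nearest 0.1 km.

Distance from S−P lag: d = Δt · v_P v_S / (v_P − v_S) = Δt · (6.70·3.32)/(6.70−3.32) ≈ 6.5811·Δt.
So d_A = 285.89, d_B = 366.22, d_C = 224.68 km.
Circle about each station: (x + 12.5)² + (y − 198.1)² = 285.89²; (x − 138.8)² + (y − 161.3)² = 366.22²; (x + 8.3)² + (y − 117.5)² = 224.68².
Subtracting the A equation from the B and C equations removes the quadratic terms:
302.6 x − 73.6 y = -46500.73
8.4 x − 161.2 y = 5727.27
Solving the 2×2 system: x ≈ -164.4, y ≈ -44.1 km.
Check against A (with the unrounded x, y): √((x + 12.5)²+(y − 198.1)²) = 285.89 ≈ 285.89 km. ✓

(-164.4, -44.1)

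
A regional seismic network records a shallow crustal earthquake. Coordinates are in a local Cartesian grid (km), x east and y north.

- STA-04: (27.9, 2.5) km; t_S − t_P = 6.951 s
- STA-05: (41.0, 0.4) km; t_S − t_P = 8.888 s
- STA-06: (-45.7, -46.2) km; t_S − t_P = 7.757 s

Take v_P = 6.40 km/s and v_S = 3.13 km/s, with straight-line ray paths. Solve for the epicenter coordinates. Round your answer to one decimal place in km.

x ≈ -11.8 km, y ≈ -12.9 km

Distance from S−P lag: d = Δt · v_P v_S / (v_P − v_S) = Δt · (6.40·3.13)/(6.40−3.13) ≈ 6.1260·Δt.
So d_STA-04 = 42.58, d_STA-05 = 54.45, d_STA-06 = 47.52 km.
Circle about each station: (x − 27.9)² + (y − 2.5)² = 42.58²; (x − 41.0)² + (y − 0.4)² = 54.45²; (x + 45.7)² + (y + 46.2)² = 47.52².
Subtracting the STA-04 equation from the STA-05 and STA-06 equations removes the quadratic terms:
26.2 x − 4.2 y = -255.25
-147.2 x − 97.4 y = 2993.18
Solving the 2×2 system: x ≈ -11.8, y ≈ -12.9 km.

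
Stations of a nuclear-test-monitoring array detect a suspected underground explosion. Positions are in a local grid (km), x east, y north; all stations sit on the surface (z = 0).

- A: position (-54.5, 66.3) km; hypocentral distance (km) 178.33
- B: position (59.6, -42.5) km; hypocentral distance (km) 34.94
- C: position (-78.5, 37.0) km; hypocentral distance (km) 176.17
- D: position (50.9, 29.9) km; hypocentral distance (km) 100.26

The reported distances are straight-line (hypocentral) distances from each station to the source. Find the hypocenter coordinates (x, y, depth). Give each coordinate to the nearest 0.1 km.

Each station gives a sphere (x−x_i)² + (y−y_i)² + z² = d_i² (stations at z=0).
Subtracting the A sphere from B and C: z² cancels, leaving linear equations in x and y:
228.2 x − 217.6 y = 28573.26
-48.0 x − 58.6 y = 931.03
Solving: x ≈ 61.795, y ≈ -66.505 km (keep extra digits for the depth step; rounded: 61.8, -66.5).
Then from the A sphere: z² = 178.33² − (x + 54.5)² − (y − 66.3)² with x = 61.795, y = -66.505, so z ≈ 25.296 ≈ 25.3 km.
Check against D (with the unrounded solution): distance 100.26 ≈ 100.26 km. ✓

x ≈ 61.8 km, y ≈ -66.5 km, depth ≈ 25.3 km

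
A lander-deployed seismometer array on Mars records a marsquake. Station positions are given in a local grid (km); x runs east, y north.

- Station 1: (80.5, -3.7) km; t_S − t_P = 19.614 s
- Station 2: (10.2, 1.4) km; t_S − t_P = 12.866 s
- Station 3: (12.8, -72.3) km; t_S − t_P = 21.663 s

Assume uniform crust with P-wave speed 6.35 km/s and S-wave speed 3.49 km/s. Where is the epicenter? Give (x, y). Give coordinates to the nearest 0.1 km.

x ≈ -41.9 km, y ≈ 86.4 km

Distance from S−P lag: d = Δt · v_P v_S / (v_P − v_S) = Δt · (6.35·3.49)/(6.35−3.49) ≈ 7.7488·Δt.
So d_Station 1 = 151.98, d_Station 2 = 99.70, d_Station 3 = 167.86 km.
Circle about each station: (x − 80.5)² + (y + 3.7)² = 151.98²; (x − 10.2)² + (y − 1.4)² = 99.70²; (x − 12.8)² + (y + 72.3)² = 167.86².
Subtracting pairs of circle equations eliminates x²+y² and gives linear equations (the radical axes):
-140.6 x + 10.2 y = 6769.89
-135.4 x − 137.2 y = -6181.87
Solving the 2×2 system: x ≈ -41.9, y ≈ 86.4 km.
Check against Station 1 (with the unrounded x, y): √((x − 80.5)²+(y + 3.7)²) = 151.97 ≈ 151.98 km. ✓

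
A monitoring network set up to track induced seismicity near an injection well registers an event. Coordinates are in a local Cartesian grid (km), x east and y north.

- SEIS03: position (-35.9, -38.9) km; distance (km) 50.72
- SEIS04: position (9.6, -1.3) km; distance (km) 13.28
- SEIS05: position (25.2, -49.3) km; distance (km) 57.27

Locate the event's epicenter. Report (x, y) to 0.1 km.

(-3.6, 0.2)

Circle about each station: (x + 35.9)² + (y + 38.9)² = 50.72²; (x − 9.6)² + (y + 1.3)² = 13.28²; (x − 25.2)² + (y + 49.3)² = 57.27².
Subtracting pairs of circle equations eliminates x²+y² and gives linear equations (the radical axes):
91.0 x + 75.2 y = -312.01
122.2 x − 20.8 y = -443.82
Solving the 2×2 system: x ≈ -3.6, y ≈ 0.2 km.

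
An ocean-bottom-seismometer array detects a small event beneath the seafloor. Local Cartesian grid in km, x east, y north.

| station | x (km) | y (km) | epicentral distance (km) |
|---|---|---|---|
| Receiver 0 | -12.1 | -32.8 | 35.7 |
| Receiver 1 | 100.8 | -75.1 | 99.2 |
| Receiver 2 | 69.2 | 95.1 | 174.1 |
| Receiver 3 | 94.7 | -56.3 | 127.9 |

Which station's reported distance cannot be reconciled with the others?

Solve using three stations at a time. Using Receiver 0, Receiver 1, Receiver 2 (subtract circle equations pairwise → linear system) gives (x, y) ≈ (2.1, -65.5).
Distances from that point to each station vs reported:
  Receiver 0: calculated 35.7 vs reported 35.7 → residual 0.0 km
  Receiver 1: calculated 99.2 vs reported 99.2 → residual 0.0 km
  Receiver 2: calculated 174.1 vs reported 174.1 → residual 0.0 km
  Receiver 3: calculated 93.1 vs reported 127.9 → residual 34.8 km
Receiver 0, Receiver 1, Receiver 2 are mutually consistent (residuals ≈ 0); Receiver 3 is off by 34.8 km.

Receiver 3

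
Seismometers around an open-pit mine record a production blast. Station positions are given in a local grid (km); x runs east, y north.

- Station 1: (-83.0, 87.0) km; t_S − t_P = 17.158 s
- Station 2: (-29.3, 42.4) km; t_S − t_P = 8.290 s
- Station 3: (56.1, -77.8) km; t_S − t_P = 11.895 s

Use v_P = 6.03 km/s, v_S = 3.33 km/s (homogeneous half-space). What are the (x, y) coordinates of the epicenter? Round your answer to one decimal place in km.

Distance from S−P lag: d = Δt · v_P v_S / (v_P − v_S) = Δt · (6.03·3.33)/(6.03−3.33) ≈ 7.4370·Δt.
So d_Station 1 = 127.60, d_Station 2 = 61.65, d_Station 3 = 88.46 km.
Circle about each station: (x + 83.0)² + (y − 87.0)² = 127.60²; (x + 29.3)² + (y − 42.4)² = 61.65²; (x − 56.1)² + (y + 77.8)² = 88.46².
Subtracting pairs of circle equations eliminates x²+y² and gives linear equations (the radical axes):
107.4 x − 89.2 y = 679.29
278.2 x − 329.6 y = 3198.64
Solving the 2×2 system: x ≈ -5.8, y ≈ -14.6 km.

(-5.8, -14.6)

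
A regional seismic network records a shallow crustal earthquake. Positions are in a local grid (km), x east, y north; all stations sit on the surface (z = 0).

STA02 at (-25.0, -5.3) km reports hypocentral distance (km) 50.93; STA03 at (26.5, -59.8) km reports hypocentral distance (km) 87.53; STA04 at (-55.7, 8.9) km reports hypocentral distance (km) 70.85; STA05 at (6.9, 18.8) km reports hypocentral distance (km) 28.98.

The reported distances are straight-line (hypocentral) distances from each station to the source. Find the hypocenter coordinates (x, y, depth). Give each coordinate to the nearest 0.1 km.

Each station gives a sphere (x−x_i)² + (y−y_i)² + z² = d_i² (stations at z=0).
Subtracting the STA02 sphere from STA03 and STA04: z² cancels, leaving linear equations in x and y:
103.0 x − 109.0 y = -1442.44
-61.4 x + 28.4 y = 102.75
Solving: x ≈ 7.901, y ≈ 20.699 km (keep extra digits for the depth step; rounded: 7.9, 20.7).
Then from the STA02 sphere: z² = 50.93² − (x + 25.0)² − (y + 5.3)² with x = 7.901, y = 20.699, so z ≈ 28.904 ≈ 28.9 km.

(7.9, 20.7, 28.9)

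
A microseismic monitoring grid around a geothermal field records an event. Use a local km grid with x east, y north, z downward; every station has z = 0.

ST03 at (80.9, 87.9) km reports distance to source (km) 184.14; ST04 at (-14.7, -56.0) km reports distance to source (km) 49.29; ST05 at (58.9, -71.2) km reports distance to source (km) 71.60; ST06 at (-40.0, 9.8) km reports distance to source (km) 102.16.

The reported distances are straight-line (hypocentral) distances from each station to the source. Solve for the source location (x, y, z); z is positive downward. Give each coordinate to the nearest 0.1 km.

(1.9, -72.7, 43.3)

Each station gives a sphere (x−x_i)² + (y−y_i)² + z² = d_i² (stations at z=0).
Subtracting the ST03 sphere from ST04 and ST05: z² cancels, leaving linear equations in x and y:
-191.2 x − 287.8 y = 20558.91
-44.0 x − 318.2 y = 23048.41
Solving: x ≈ 1.899, y ≈ -72.696 km (keep extra digits for the depth step; rounded: 1.9, -72.7).
Then from the ST03 sphere: z² = 184.14² − (x − 80.9)² − (y − 87.9)² with x = 1.899, y = -72.696, so z ≈ 43.305 ≈ 43.3 km.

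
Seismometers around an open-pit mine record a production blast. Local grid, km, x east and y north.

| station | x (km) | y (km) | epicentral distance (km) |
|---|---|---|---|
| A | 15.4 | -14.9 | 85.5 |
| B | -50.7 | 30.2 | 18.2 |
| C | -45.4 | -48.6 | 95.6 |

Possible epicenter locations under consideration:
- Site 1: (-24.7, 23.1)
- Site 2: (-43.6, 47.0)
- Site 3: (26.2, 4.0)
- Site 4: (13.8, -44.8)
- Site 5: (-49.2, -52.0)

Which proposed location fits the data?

Site 2

For each candidate, compare |candidate − station| to the reported distance:
Site 1: residuals A 30.3, B 8.8, C 21.0 → max 30.3 km
Site 2: residuals A 0.0, B 0.0, C 0.0 → max 0.0 km
Site 3: residuals A 63.7, B 63.0, C 6.8 → max 63.7 km
Site 4: residuals A 55.6, B 80.7, C 36.3 → max 80.7 km
Site 5: residuals A 11.0, B 64.0, C 90.5 → max 90.5 km
Only Site 2 has all residuals ≈ 0.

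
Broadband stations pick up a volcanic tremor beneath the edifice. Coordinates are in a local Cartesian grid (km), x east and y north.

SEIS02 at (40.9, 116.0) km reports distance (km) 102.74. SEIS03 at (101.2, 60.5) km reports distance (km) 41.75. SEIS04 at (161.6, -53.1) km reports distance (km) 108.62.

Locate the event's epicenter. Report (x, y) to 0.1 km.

Circle about each station: (x − 40.9)² + (y − 116.0)² = 102.74²; (x − 101.2)² + (y − 60.5)² = 41.75²; (x − 161.6)² + (y + 53.1)² = 108.62².
Subtracting pairs of circle equations eliminates x²+y² and gives linear equations (the radical axes):
120.6 x − 111.0 y = 7585.33
241.4 x − 338.2 y = 12562.56
Solving the 2×2 system: x ≈ 83.7, y ≈ 22.6 km.

(83.7, 22.6)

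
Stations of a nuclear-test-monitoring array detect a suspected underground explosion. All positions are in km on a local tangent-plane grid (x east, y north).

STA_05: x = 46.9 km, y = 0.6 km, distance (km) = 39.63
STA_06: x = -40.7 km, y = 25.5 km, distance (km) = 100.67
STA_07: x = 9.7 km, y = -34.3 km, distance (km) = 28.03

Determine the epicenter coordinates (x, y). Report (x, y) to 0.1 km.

(37.5, -37.9)

Circle about each station: (x − 46.9)² + (y − 0.6)² = 39.63²; (x + 40.7)² + (y − 25.5)² = 100.67²; (x − 9.7)² + (y + 34.3)² = 28.03².
Subtracting the STA_05 equation from the STA_06 and STA_07 equations removes the quadratic terms:
-175.2 x + 49.8 y = -8457.14
-74.4 x − 69.8 y = -144.53
Solving the 2×2 system: x ≈ 37.5, y ≈ -37.9 km.
Check against STA_05 (with the unrounded x, y): √((x − 46.9)²+(y − 0.6)²) = 39.63 ≈ 39.63 km. ✓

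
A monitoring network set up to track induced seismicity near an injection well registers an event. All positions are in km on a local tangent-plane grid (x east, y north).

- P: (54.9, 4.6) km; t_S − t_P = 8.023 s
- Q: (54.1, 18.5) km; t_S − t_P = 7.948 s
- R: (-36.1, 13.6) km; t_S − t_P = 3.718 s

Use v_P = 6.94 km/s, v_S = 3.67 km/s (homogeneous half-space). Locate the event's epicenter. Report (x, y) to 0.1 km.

Distance from S−P lag: d = Δt · v_P v_S / (v_P − v_S) = Δt · (6.94·3.67)/(6.94−3.67) ≈ 7.7889·Δt.
So d_P = 62.49, d_Q = 61.91, d_R = 28.96 km.
Circle about each station: (x − 54.9)² + (y − 4.6)² = 62.49²; (x − 54.1)² + (y − 18.5)² = 61.91²; (x + 36.1)² + (y − 13.6)² = 28.96².
Subtracting pairs of circle equations eliminates x²+y² and gives linear equations (the radical axes):
-1.6 x + 27.8 y = 306.04
-182.0 x + 18.0 y = 1519.32
Solving the 2×2 system: x ≈ -7.3, y ≈ 10.6 km.

x ≈ -7.3 km, y ≈ 10.6 km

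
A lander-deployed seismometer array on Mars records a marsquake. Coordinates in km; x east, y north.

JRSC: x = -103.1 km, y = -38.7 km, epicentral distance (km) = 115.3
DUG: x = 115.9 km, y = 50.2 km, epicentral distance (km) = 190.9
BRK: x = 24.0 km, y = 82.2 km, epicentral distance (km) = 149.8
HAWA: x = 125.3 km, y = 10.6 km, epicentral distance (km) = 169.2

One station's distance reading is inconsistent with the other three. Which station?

Solve using three stations at a time. Using JRSC, DUG, HAWA (subtract circle equations pairwise → linear system) gives (x, y) ≈ (-4.4, -97.9).
Distances from that point to each station vs reported:
  JRSC: calculated 115.1 vs reported 115.3 → residual 0.2 km
  DUG: calculated 190.8 vs reported 190.9 → residual 0.1 km
  BRK: calculated 182.3 vs reported 149.8 → residual 32.5 km
  HAWA: calculated 169.1 vs reported 169.2 → residual 0.1 km
JRSC, DUG, HAWA are mutually consistent (residuals ≈ 0); BRK is off by 32.5 km.

BRK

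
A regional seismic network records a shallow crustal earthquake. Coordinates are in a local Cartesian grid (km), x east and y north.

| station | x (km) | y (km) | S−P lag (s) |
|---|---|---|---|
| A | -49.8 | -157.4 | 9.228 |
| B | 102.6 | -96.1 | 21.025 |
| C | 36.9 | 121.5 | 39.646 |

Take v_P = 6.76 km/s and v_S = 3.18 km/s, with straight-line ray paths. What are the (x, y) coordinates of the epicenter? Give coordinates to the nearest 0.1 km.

x ≈ -23.0 km, y ≈ -108.9 km

Distance from S−P lag: d = Δt · v_P v_S / (v_P − v_S) = Δt · (6.76·3.18)/(6.76−3.18) ≈ 6.0047·Δt.
So d_A = 55.41, d_B = 126.25, d_C = 238.06 km.
Circle about each station: (x + 49.8)² + (y + 157.4)² = 55.41²; (x − 102.6)² + (y + 96.1)² = 126.25²; (x − 36.9)² + (y − 121.5)² = 238.06².
Subtracting the A equation from the B and C equations removes the quadratic terms:
304.8 x + 122.6 y = -20361.62
173.4 x + 557.8 y = -64733.24
Solving the 2×2 system: x ≈ -23.0, y ≈ -108.9 km.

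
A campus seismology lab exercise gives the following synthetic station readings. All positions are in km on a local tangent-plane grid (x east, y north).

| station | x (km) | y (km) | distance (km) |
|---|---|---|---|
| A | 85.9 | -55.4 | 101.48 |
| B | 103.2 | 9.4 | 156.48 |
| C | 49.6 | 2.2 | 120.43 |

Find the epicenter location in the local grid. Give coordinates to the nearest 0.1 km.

Circle about each station: (x − 85.9)² + (y + 55.4)² = 101.48²; (x − 103.2)² + (y − 9.4)² = 156.48²; (x − 49.6)² + (y − 2.2)² = 120.43².
Subtracting pairs of circle equations eliminates x²+y² and gives linear equations (the radical axes):
34.6 x + 129.6 y = -13897.17
-72.6 x + 115.2 y = -12188.16
Solving the 2×2 system: x ≈ -1.6, y ≈ -106.8 km.

x ≈ -1.6 km, y ≈ -106.8 km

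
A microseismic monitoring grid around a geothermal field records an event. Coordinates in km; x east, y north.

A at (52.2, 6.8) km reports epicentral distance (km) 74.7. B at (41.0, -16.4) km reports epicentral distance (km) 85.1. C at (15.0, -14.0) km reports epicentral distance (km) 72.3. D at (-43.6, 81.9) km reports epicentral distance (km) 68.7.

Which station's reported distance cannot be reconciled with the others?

Solve using three stations at a time. Using A, B, C (subtract circle equations pairwise → linear system) gives (x, y) ≈ (-4.2, 55.5).
Distances from that point to each station vs reported:
  A: calculated 74.6 vs reported 74.7 → residual 0.1 km
  B: calculated 85.0 vs reported 85.1 → residual 0.1 km
  C: calculated 72.2 vs reported 72.3 → residual 0.1 km
  D: calculated 47.4 vs reported 68.7 → residual 21.3 km
A, B, C are mutually consistent (residuals ≈ 0); D is off by 21.3 km.

D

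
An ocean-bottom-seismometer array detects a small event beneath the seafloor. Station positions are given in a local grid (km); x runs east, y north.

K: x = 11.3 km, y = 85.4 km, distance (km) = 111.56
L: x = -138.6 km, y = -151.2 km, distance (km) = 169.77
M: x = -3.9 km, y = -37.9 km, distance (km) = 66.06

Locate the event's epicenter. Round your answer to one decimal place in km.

Circle about each station: (x − 11.3)² + (y − 85.4)² = 111.56²; (x + 138.6)² + (y + 151.2)² = 169.77²; (x + 3.9)² + (y + 37.9)² = 66.06².
Subtracting pairs of circle equations eliminates x²+y² and gives linear equations (the radical axes):
-299.8 x − 473.2 y = 18274.33
-30.4 x − 246.6 y = 2112.48
Solving the 2×2 system: x ≈ -58.9, y ≈ -1.3 km.

-58.9 km east, -1.3 km north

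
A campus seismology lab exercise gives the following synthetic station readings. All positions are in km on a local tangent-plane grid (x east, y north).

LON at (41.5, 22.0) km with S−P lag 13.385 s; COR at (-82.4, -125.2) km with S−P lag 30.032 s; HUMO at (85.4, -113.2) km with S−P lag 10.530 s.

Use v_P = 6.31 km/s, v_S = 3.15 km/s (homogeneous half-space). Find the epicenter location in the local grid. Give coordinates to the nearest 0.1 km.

(89.6, -47.1)

Distance from S−P lag: d = Δt · v_P v_S / (v_P − v_S) = Δt · (6.31·3.15)/(6.31−3.15) ≈ 6.2900·Δt.
So d_LON = 84.19, d_COR = 188.90, d_HUMO = 66.23 km.
Circle about each station: (x − 41.5)² + (y − 22.0)² = 84.19²; (x + 82.4)² + (y + 125.2)² = 188.90²; (x − 85.4)² + (y + 113.2)² = 66.23².
Subtracting pairs of circle equations eliminates x²+y² and gives linear equations (the radical axes):
-247.8 x − 294.4 y = -8336.70
87.8 x − 270.4 y = 20602.69
Solving the 2×2 system: x ≈ 89.6, y ≈ -47.1 km.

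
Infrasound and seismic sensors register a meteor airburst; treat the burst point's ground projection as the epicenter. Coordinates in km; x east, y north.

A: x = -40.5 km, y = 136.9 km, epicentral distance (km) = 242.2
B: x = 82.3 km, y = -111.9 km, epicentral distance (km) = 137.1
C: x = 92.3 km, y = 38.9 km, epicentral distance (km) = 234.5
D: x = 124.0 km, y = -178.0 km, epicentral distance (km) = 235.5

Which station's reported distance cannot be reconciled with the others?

B

Solve using three stations at a time. Using A, C, D (subtract circle equations pairwise → linear system) gives (x, y) ≈ (-97.9, -98.6).
Distances from that point to each station vs reported:
  A: calculated 242.4 vs reported 242.2 → residual 0.2 km
  B: calculated 180.7 vs reported 137.1 → residual 43.6 km
  C: calculated 234.7 vs reported 234.5 → residual 0.2 km
  D: calculated 235.7 vs reported 235.5 → residual 0.2 km
A, C, D are mutually consistent (residuals ≈ 0); B is off by 43.6 km.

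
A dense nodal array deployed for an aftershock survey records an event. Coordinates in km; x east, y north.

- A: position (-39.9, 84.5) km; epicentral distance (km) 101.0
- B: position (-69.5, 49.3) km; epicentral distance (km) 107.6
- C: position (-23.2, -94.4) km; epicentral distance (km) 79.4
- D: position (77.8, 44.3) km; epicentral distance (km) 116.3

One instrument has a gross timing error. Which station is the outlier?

B

Solve using three stations at a time. Using A, C, D (subtract circle equations pairwise → linear system) gives (x, y) ≈ (-22.3, -15.0).
Distances from that point to each station vs reported:
  A: calculated 101.0 vs reported 101.0 → residual 0.0 km
  B: calculated 79.8 vs reported 107.6 → residual 27.8 km
  C: calculated 79.4 vs reported 79.4 → residual 0.0 km
  D: calculated 116.3 vs reported 116.3 → residual 0.0 km
A, C, D are mutually consistent (residuals ≈ 0); B is off by 27.8 km.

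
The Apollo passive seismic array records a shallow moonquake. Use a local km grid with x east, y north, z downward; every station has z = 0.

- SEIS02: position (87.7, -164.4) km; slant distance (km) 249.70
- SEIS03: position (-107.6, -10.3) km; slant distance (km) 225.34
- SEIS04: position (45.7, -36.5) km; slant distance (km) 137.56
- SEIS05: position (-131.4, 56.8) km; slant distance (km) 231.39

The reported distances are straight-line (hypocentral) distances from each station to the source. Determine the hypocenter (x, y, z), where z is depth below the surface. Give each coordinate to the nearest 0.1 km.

(90.1, 77.0, 63.8)

Each station gives a sphere (x−x_i)² + (y−y_i)² + z² = d_i² (stations at z=0).
Subtracting the SEIS02 sphere from SEIS03 and SEIS04: z² cancels, leaving linear equations in x and y:
-390.6 x + 308.2 y = -11462.83
-84.0 x + 255.8 y = 12129.43
Solving: x ≈ 90.109, y ≈ 77.008 km (keep extra digits for the depth step; rounded: 90.1, 77.0).
Then from the SEIS02 sphere: z² = 249.70² − (x − 87.7)² − (y + 164.4)² with x = 90.109, y = 77.008, so z ≈ 63.769 ≈ 63.8 km.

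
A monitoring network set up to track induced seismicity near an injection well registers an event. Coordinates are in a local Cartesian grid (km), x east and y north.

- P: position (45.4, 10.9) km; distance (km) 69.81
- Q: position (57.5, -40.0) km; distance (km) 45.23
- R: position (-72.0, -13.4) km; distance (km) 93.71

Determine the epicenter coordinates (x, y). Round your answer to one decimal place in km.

Circle about each station: (x − 45.4)² + (y − 10.9)² = 69.81²; (x − 57.5)² + (y + 40.0)² = 45.23²; (x + 72.0)² + (y + 13.4)² = 93.71².
Subtracting the P equation from the Q and R equations removes the quadratic terms:
24.2 x − 101.8 y = 5553.96
-234.8 x − 48.6 y = -724.54
Solving the 2×2 system: x ≈ 13.7, y ≈ -51.3 km.
Check against P (with the unrounded x, y): √((x − 45.4)²+(y − 10.9)²) = 69.81 ≈ 69.81 km. ✓

13.7 km east, -51.3 km north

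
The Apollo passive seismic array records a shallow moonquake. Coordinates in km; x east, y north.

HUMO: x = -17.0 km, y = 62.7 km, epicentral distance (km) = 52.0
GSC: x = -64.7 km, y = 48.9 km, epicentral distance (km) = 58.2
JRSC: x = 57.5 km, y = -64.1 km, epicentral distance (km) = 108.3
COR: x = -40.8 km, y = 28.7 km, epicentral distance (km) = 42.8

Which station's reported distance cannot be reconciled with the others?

Solve using three stations at a time. Using HUMO, GSC, JRSC (subtract circle equations pairwise → linear system) gives (x, y) ≈ (-20.7, 10.8).
Distances from that point to each station vs reported:
  HUMO: calculated 52.0 vs reported 52.0 → residual 0.0 km
  GSC: calculated 58.2 vs reported 58.2 → residual 0.0 km
  JRSC: calculated 108.3 vs reported 108.3 → residual 0.0 km
  COR: calculated 26.9 vs reported 42.8 → residual 15.9 km
HUMO, GSC, JRSC are mutually consistent (residuals ≈ 0); COR is off by 15.9 km.

COR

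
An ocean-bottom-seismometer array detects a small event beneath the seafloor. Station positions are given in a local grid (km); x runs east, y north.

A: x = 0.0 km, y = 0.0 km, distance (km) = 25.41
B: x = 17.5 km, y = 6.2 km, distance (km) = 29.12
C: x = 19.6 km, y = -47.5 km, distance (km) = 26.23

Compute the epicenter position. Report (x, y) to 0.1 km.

x ≈ 12.0 km, y ≈ -22.4 km

Circle about each station: x² + y² = 25.41²; (x − 17.5)² + (y − 6.2)² = 29.12²; (x − 19.6)² + (y + 47.5)² = 26.23².
Subtracting pairs of circle equations eliminates x²+y² and gives linear equations (the radical axes):
35.0 x + 12.4 y = 142.38
39.2 x − 95.0 y = 2598.07
Solving the 2×2 system: x ≈ 12.0, y ≈ -22.4 km.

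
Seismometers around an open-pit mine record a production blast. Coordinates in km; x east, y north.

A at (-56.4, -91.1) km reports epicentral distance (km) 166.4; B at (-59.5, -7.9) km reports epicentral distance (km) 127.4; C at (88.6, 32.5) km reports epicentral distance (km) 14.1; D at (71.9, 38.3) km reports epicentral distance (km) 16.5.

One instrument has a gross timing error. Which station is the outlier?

C

Solve using three stations at a time. Using A, B, D (subtract circle equations pairwise → linear system) gives (x, y) ≈ (63.9, 23.9).
Distances from that point to each station vs reported:
  A: calculated 166.4 vs reported 166.4 → residual 0.0 km
  B: calculated 127.4 vs reported 127.4 → residual 0.0 km
  C: calculated 26.2 vs reported 14.1 → residual 12.1 km
  D: calculated 16.5 vs reported 16.5 → residual 0.0 km
A, B, D are mutually consistent (residuals ≈ 0); C is off by 12.1 km.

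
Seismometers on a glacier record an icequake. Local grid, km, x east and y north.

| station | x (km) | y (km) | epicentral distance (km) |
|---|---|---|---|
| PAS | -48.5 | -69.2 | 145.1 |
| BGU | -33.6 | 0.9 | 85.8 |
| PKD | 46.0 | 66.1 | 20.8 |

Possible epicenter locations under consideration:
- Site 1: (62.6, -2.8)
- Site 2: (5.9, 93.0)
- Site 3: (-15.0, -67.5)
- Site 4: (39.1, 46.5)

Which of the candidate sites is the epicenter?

For each candidate, compare |candidate − station| to the reported distance:
Site 1: residuals PAS 15.7, BGU 10.5, PKD 50.1 → max 50.1 km
Site 2: residuals PAS 26.0, BGU 14.4, PKD 27.5 → max 27.5 km
Site 3: residuals PAS 111.6, BGU 14.9, PKD 126.1 → max 126.1 km
Site 4: residuals PAS 0.0, BGU 0.0, PKD 0.0 → max 0.0 km
Only Site 4 has all residuals ≈ 0.

Site 4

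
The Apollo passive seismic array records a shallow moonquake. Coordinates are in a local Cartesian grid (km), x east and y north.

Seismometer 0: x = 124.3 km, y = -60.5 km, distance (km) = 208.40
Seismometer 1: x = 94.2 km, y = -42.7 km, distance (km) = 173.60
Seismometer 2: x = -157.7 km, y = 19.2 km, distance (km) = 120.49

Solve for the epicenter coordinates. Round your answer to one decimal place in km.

-44.8 km east, 61.3 km north

Circle about each station: (x − 124.3)² + (y + 60.5)² = 208.40²; (x − 94.2)² + (y + 42.7)² = 173.60²; (x + 157.7)² + (y − 19.2)² = 120.49².
Subtracting the Seismometer 0 equation from the Seismometer 1 and Seismometer 2 equations removes the quadratic terms:
-60.2 x + 35.6 y = 4879.79
-564.0 x + 159.4 y = 35039.91
Solving the 2×2 system: x ≈ -44.8, y ≈ 61.3 km.
Check against Seismometer 0 (with the unrounded x, y): √((x − 124.3)²+(y + 60.5)²) = 208.41 ≈ 208.40 km. ✓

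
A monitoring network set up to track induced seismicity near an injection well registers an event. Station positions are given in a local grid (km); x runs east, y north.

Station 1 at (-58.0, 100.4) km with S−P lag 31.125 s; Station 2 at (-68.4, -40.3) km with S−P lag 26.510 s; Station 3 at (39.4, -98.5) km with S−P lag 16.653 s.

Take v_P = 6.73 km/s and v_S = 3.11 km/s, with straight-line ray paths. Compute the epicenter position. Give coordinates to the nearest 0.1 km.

82.3 km east, -12.3 km north

Distance from S−P lag: d = Δt · v_P v_S / (v_P − v_S) = Δt · (6.73·3.11)/(6.73−3.11) ≈ 5.7819·Δt.
So d_Station 1 = 179.96, d_Station 2 = 153.28, d_Station 3 = 96.29 km.
Circle about each station: (x + 58.0)² + (y − 100.4)² = 179.96²; (x + 68.4)² + (y + 40.3)² = 153.28²; (x − 39.4)² + (y + 98.5)² = 96.29².
Subtracting the Station 1 equation from the Station 2 and Station 3 equations removes the quadratic terms:
-20.8 x − 281.4 y = 1749.33
194.8 x − 397.8 y = 20924.29
Solving the 2×2 system: x ≈ 82.3, y ≈ -12.3 km.
Check against Station 1 (with the unrounded x, y): √((x + 58.0)²+(y − 100.4)²) = 179.96 ≈ 179.96 km. ✓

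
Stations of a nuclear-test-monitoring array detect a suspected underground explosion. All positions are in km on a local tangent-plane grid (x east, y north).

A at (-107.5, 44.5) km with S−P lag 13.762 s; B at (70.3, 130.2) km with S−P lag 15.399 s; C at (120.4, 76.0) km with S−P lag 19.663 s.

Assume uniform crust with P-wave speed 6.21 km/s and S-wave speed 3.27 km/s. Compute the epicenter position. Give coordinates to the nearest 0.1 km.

Distance from S−P lag: d = Δt · v_P v_S / (v_P − v_S) = Δt · (6.21·3.27)/(6.21−3.27) ≈ 6.9070·Δt.
So d_A = 95.05, d_B = 106.36, d_C = 135.81 km.
Circle about each station: (x + 107.5)² + (y − 44.5)² = 95.05²; (x − 70.3)² + (y − 130.2)² = 106.36²; (x − 120.4)² + (y − 76.0)² = 135.81².
Subtracting the A equation from the B and C equations removes the quadratic terms:
355.6 x + 171.4 y = 6079.68
455.8 x + 63.0 y = -2674.19
Solving the 2×2 system: x ≈ -15.1, y ≈ 66.8 km.
Check against A (with the unrounded x, y): √((x + 107.5)²+(y − 44.5)²) = 95.05 ≈ 95.05 km. ✓

-15.1 km east, 66.8 km north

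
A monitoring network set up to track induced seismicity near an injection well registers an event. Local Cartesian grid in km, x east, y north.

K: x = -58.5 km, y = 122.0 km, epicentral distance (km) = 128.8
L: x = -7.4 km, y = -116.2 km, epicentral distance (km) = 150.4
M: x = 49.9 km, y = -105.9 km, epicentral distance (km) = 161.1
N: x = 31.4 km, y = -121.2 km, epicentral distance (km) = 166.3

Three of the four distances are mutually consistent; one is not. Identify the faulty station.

Solve using three stations at a time. Using L, M, N (subtract circle equations pairwise → linear system) gives (x, y) ≈ (-33.5, 31.7).
Distances from that point to each station vs reported:
  K: calculated 93.6 vs reported 128.8 → residual 35.2 km
  L: calculated 150.2 vs reported 150.4 → residual 0.2 km
  M: calculated 160.9 vs reported 161.1 → residual 0.2 km
  N: calculated 166.1 vs reported 166.3 → residual 0.2 km
L, M, N are mutually consistent (residuals ≈ 0); K is off by 35.2 km.

K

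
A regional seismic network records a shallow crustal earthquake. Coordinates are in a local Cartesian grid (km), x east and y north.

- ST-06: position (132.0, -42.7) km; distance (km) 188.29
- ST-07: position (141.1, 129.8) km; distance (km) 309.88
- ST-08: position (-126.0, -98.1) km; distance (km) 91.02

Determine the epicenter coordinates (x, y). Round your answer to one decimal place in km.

Circle about each station: (x − 132.0)² + (y + 42.7)² = 188.29²; (x − 141.1)² + (y − 129.8)² = 309.88²; (x + 126.0)² + (y + 98.1)² = 91.02².
Subtracting pairs of circle equations eliminates x²+y² and gives linear equations (the radical axes):
18.2 x + 345.0 y = -43062.53
-516.0 x − 110.8 y = 33420.80
Solving the 2×2 system: x ≈ -38.4, y ≈ -122.8 km.
Check against ST-06 (with the unrounded x, y): √((x − 132.0)²+(y + 42.7)²) = 188.29 ≈ 188.29 km. ✓

(-38.4, -122.8)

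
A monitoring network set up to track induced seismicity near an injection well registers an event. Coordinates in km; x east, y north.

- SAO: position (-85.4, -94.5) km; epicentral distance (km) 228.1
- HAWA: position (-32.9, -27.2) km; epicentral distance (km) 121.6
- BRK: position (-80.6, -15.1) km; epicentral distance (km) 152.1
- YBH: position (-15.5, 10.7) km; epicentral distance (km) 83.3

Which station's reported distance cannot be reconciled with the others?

Solve using three stations at a time. Using HAWA, BRK, YBH (subtract circle equations pairwise → linear system) gives (x, y) ≈ (51.5, 60.5).
Distances from that point to each station vs reported:
  SAO: calculated 206.8 vs reported 228.1 → residual 21.3 km
  HAWA: calculated 121.7 vs reported 121.6 → residual 0.1 km
  BRK: calculated 152.2 vs reported 152.1 → residual 0.1 km
  YBH: calculated 83.5 vs reported 83.3 → residual 0.2 km
HAWA, BRK, YBH are mutually consistent (residuals ≈ 0); SAO is off by 21.3 km.

SAO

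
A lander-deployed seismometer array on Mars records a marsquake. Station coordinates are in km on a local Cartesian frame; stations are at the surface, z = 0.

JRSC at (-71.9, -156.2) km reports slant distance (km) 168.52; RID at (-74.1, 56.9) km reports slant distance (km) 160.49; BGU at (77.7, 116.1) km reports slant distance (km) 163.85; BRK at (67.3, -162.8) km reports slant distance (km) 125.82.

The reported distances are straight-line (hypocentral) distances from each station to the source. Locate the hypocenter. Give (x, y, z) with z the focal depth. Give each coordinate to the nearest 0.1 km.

x ≈ 48.4 km, y ≈ -42.2 km, depth ≈ 30.5 km

Each station gives a sphere (x−x_i)² + (y−y_i)² + z² = d_i² (stations at z=0).
Subtracting the JRSC sphere from RID and BGU: z² cancels, leaving linear equations in x and y:
-4.4 x + 426.2 y = -18197.68
299.2 x + 544.6 y = -8499.38
Solving: x ≈ 48.401, y ≈ -42.198 km (keep extra digits for the depth step; rounded: 48.4, -42.2).
Then from the JRSC sphere: z² = 168.52² − (x + 71.9)² − (y + 156.2)² with x = 48.401, y = -42.198, so z ≈ 30.499 ≈ 30.5 km.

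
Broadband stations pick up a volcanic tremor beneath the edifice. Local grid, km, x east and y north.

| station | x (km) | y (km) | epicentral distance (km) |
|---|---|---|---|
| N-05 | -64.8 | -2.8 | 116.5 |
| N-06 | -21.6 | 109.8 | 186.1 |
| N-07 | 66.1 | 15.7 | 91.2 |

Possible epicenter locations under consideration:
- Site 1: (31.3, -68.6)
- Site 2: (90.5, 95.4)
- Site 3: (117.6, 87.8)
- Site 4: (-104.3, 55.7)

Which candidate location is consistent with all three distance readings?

For each candidate, compare |candidate − station| to the reported distance:
Site 1: residuals N-05 0.0, N-06 0.0, N-07 0.0 → max 0.0 km
Site 2: residuals N-05 67.2, N-06 73.1, N-07 7.8 → max 73.1 km
Site 3: residuals N-05 87.2, N-06 45.2, N-07 2.6 → max 87.2 km
Site 4: residuals N-05 45.9, N-06 87.3, N-07 83.8 → max 87.3 km
Only Site 1 has all residuals ≈ 0.

Site 1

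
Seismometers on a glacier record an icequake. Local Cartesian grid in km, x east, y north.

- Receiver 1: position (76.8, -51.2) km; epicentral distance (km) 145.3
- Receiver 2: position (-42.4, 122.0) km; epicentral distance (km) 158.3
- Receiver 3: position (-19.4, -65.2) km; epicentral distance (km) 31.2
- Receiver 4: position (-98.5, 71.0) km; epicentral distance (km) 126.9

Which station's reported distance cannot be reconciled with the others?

Solve using three stations at a time. Using Receiver 2, Receiver 3, Receiver 4 (subtract circle equations pairwise → linear system) gives (x, y) ≈ (-30.0, -35.8).
Distances from that point to each station vs reported:
  Receiver 1: calculated 107.9 vs reported 145.3 → residual 37.4 km
  Receiver 2: calculated 158.3 vs reported 158.3 → residual 0.0 km
  Receiver 3: calculated 31.2 vs reported 31.2 → residual 0.0 km
  Receiver 4: calculated 126.9 vs reported 126.9 → residual 0.0 km
Receiver 2, Receiver 3, Receiver 4 are mutually consistent (residuals ≈ 0); Receiver 1 is off by 37.4 km.

Receiver 1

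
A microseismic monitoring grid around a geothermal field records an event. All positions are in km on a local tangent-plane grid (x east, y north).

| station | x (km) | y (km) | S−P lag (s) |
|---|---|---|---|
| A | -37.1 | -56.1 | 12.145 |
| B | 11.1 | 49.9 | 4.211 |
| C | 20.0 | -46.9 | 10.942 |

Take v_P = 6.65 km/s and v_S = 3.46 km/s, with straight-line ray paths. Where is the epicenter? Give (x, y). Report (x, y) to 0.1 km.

(-8.5, 26.7)

Distance from S−P lag: d = Δt · v_P v_S / (v_P − v_S) = Δt · (6.65·3.46)/(6.65−3.46) ≈ 7.2129·Δt.
So d_A = 87.60, d_B = 30.37, d_C = 78.92 km.
Circle about each station: (x + 37.1)² + (y + 56.1)² = 87.60²; (x − 11.1)² + (y − 49.9)² = 30.37²; (x − 20.0)² + (y + 46.9)² = 78.92².
Subtracting the A equation from the B and C equations removes the quadratic terms:
96.4 x + 212.0 y = 4841.02
114.2 x + 18.4 y = -478.62
Solving the 2×2 system: x ≈ -8.5, y ≈ 26.7 km.
Check against A (with the unrounded x, y): √((x + 37.1)²+(y + 56.1)²) = 87.60 ≈ 87.60 km. ✓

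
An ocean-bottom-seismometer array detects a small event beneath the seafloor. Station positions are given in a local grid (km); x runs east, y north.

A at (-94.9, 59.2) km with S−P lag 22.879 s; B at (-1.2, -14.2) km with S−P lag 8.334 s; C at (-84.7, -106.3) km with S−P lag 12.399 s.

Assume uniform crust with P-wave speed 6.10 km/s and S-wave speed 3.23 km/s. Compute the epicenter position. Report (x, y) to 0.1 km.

Distance from S−P lag: d = Δt · v_P v_S / (v_P − v_S) = Δt · (6.10·3.23)/(6.10−3.23) ≈ 6.8652·Δt.
So d_A = 157.07, d_B = 57.21, d_C = 85.12 km.
Circle about each station: (x + 94.9)² + (y − 59.2)² = 157.07²; (x + 1.2)² + (y + 14.2)² = 57.21²; (x + 84.7)² + (y + 106.3)² = 85.12².
Subtracting pairs of circle equations eliminates x²+y² and gives linear equations (the radical axes):
187.4 x − 146.8 y = 9090.43
20.4 x − 331.0 y = 23388.70
Solving the 2×2 system: x ≈ -7.2, y ≈ -71.1 km.

(-7.2, -71.1)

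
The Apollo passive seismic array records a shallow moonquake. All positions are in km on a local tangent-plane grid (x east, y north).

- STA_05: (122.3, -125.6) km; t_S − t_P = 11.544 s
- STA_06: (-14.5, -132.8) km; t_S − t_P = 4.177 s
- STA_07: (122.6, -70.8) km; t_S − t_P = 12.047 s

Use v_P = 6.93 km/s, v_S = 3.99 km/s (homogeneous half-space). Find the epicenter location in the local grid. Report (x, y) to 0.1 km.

(15.3, -107.2)

Distance from S−P lag: d = Δt · v_P v_S / (v_P − v_S) = Δt · (6.93·3.99)/(6.93−3.99) ≈ 9.4050·Δt.
So d_STA_05 = 108.57, d_STA_06 = 39.28, d_STA_07 = 113.30 km.
Circle about each station: (x − 122.3)² + (y + 125.6)² = 108.57²; (x + 14.5)² + (y + 132.8)² = 39.28²; (x − 122.6)² + (y + 70.8)² = 113.30².
Subtracting the STA_05 equation from the STA_06 and STA_07 equations removes the quadratic terms:
-273.6 x − 14.4 y = -2642.03
0.6 x + 109.6 y = -11738.70
Solving the 2×2 system: x ≈ 15.3, y ≈ -107.2 km.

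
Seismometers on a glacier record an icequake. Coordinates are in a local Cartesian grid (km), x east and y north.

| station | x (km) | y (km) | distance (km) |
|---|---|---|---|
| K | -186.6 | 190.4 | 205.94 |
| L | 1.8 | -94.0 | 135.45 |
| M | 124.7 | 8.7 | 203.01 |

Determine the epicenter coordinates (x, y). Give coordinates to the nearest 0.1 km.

Circle about each station: (x + 186.6)² + (y − 190.4)² = 205.94²; (x − 1.8)² + (y + 94.0)² = 135.45²; (x − 124.7)² + (y − 8.7)² = 203.01².
Subtracting pairs of circle equations eliminates x²+y² and gives linear equations (the radical axes):
376.8 x − 568.8 y = -38167.90
622.6 x − 363.4 y = -54247.72
Solving the 2×2 system: x ≈ -78.2, y ≈ 15.3 km.

-78.2 km east, 15.3 km north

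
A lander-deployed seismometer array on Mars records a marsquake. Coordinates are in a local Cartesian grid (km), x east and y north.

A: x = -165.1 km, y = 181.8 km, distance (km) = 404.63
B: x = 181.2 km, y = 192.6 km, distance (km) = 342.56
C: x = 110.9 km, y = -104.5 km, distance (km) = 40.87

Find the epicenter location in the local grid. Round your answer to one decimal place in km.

85.1 km east, -136.2 km north

Circle about each station: (x + 165.1)² + (y − 181.8)² = 404.63²; (x − 181.2)² + (y − 192.6)² = 342.56²; (x − 110.9)² + (y + 104.5)² = 40.87².
Subtracting the A equation from the B and C equations removes the quadratic terms:
692.6 x + 21.6 y = 55997.03
552.0 x − 572.6 y = 124964.89
Solving the 2×2 system: x ≈ 85.1, y ≈ -136.2 km.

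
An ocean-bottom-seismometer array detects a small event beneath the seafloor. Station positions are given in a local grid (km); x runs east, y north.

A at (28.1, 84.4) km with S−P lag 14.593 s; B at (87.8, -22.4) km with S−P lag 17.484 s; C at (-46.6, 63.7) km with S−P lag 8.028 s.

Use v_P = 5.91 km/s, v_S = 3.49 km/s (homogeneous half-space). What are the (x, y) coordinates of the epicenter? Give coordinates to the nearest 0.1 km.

x ≈ -60.0 km, y ≈ -3.4 km

Distance from S−P lag: d = Δt · v_P v_S / (v_P − v_S) = Δt · (5.91·3.49)/(5.91−3.49) ≈ 8.5231·Δt.
So d_A = 124.38, d_B = 149.02, d_C = 68.42 km.
Circle about each station: (x − 28.1)² + (y − 84.4)² = 124.38²; (x − 87.8)² + (y + 22.4)² = 149.02²; (x + 46.6)² + (y − 63.7)² = 68.42².
Subtracting pairs of circle equations eliminates x²+y² and gives linear equations (the radical axes):
119.4 x − 213.6 y = -6438.95
-149.4 x − 41.4 y = 9105.37
Solving the 2×2 system: x ≈ -60.0, y ≈ -3.4 km.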